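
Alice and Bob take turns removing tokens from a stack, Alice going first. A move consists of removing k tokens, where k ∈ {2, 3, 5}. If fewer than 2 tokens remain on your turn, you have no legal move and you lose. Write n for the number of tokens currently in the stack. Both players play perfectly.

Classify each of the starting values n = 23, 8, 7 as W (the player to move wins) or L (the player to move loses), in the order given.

Use the standard recursion: the mover loses at a terminal position; elsewhere, the mover wins exactly when some move hands the opponent an L position.
n=0: no move → L
n=1: no move → L
n=2: W (go to 0, an L position)
n=3: W (go to 1, an L position)
n=4: W (go to 1, an L position)
n=5: W (go to 0, an L position)
n=6: W (go to 1, an L position)
n=7: L (options 5(W), 4(W), 2(W) are all W)
n=8: L (options 6(W), 5(W), 3(W) are all W)
n=9: W (go to 7, an L position)
n=10: W (go to 8, an L position)
n=11: W (go to 8, an L position)
n=12: W (go to 7, an L position)
n=13: W (go to 8, an L position)
n=14: L (options 12(W), 11(W), 9(W) are all W)
n=15: L (options 13(W), 12(W), 10(W) are all W)
n=16: W (go to 14, an L position)
n=17: W (go to 15, an L position)
n=18: W (go to 15, an L position)
n=19: W (go to 14, an L position)
n=20: W (go to 15, an L position)
n=21: L (options 19(W), 18(W), 16(W) are all W)
n=22: L (options 20(W), 19(W), 17(W) are all W)
n=23: W (go to 21, an L position)

23: W, 8: L, 7: L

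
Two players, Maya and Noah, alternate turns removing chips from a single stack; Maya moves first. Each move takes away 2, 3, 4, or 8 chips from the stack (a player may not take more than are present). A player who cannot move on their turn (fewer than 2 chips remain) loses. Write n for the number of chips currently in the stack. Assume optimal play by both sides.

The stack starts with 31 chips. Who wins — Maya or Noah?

Compute win/loss labels from the base case upward. A position with no move is L. Any other position is W if it can reach an L in one move, else L.
n=0: no move → L
n=1: no move → L
n=2: →0(L), so W
n=3: →1(L), so W
n=4: →1(L), so W
n=5: →1(L), so W
n=6: →4(W), 3(W), 2(W) — all W, so L
n=7: →5(W), 4(W), 3(W) — all W, so L
n=8: →6(L), so W
n=9: →7(L), so W
n=10: →7(L), so W
n=11: →7(L), so W
n=12: →10(W), 9(W), 8(W), 4(W) — all W, so L
n=13: →11(W), 10(W), 9(W), 5(W) — all W, so L
n=14: →12(L), so W
n=15: →13(L), so W
n=16: →13(L), so W
n=17: →13(L), so W
n=18: →16(W), 15(W), 14(W), 10(W) — all W, so L
n=19: →17(W), 16(W), 15(W), 11(W) — all W, so L
n=20: →18(L), so W
n=21: →19(L), so W
n=22: →19(L), so W
n=23: →19(L), so W
n=24: →22(W), 21(W), 20(W), 16(W) — all W, so L
n=25: →23(W), 22(W), 21(W), 17(W) — all W, so L
n=26: →24(L), so W
n=27: →25(L), so W
n=28: →25(L), so W
n=29: →25(L), so W
n=30: →28(W), 27(W), 26(W), 22(W) — all W, so L
n=31: →29(W), 28(W), 27(W), 23(W) — all W, so L
The starting position 31 is L: whatever Maya does, the opponent receives a W position.

Noah wins.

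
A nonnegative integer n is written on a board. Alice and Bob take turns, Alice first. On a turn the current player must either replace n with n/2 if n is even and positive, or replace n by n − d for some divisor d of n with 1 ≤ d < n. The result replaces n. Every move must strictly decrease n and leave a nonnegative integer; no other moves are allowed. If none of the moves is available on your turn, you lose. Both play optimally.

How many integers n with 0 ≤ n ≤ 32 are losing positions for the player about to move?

17

Label each position W (a win for the player to move) or L (a loss). A position with no legal move is L; any other position is W exactly when some move reaches an L, and L when every move reaches a W.
n=0: no move → L
n=1: no move → L
n=2: W (go to 1, an L position)
n=3: L (sole option 2(W) is W)
n=4: W (go to 3, an L position)
n=5: L (sole option 4(W) is W)
n=6: W (go to 3, an L position)
n=7: L (sole option 6(W) is W)
n=8: W (go to 7, an L position)
n=9: L (options 6(W), 8(W) are all W)
n=10: W (go to 5, an L position)
n=11: L (sole option 10(W) is W)
n=12: W (go to 9, an L position)
n=13: L (sole option 12(W) is W)
n=14: W (go to 7, an L position)
n=15: L (options 10(W), 12(W), 14(W) are all W)
n=16: W (go to 15, an L position)
n=17: L (sole option 16(W) is W)
n=18: W (go to 9, an L position)
n=19: L (sole option 18(W) is W)
n=20: W (go to 15, an L position)
n=21: L (options 14(W), 18(W), 20(W) are all W)
n=22: W (go to 11, an L position)
n=23: L (sole option 22(W) is W)
n=24: W (go to 21, an L position)
n=25: L (options 20(W), 24(W) are all W)
n=26: W (go to 13, an L position)
n=27: L (options 18(W), 24(W), 26(W) are all W)
n=28: W (go to 21, an L position)
n=29: L (sole option 28(W) is W)
n=30: W (go to 15, an L position)
n=31: L (sole option 30(W) is W)
n=32: W (go to 31, an L position)
L entries with 0 ≤ n ≤ 32: n = 0, 1, 3, 5, 7, 9, 11, 13, 15, 17, 19, 21, 23, 25, 27, 29, 31; that makes 17.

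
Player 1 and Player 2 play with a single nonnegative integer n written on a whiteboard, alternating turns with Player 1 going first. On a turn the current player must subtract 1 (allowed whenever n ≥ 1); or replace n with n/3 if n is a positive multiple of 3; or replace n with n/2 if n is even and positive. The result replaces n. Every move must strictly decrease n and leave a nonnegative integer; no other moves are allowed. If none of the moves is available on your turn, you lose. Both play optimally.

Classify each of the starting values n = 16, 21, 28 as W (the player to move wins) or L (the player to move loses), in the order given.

16: L, 21: W, 28: L

Positions with no move are L. A position that does have a move is losing for the player to move precisely when every available move leads to a winning position for the opponent. Fill in the labels:
n=0: no move → L
n=1: →0(L), so W
n=2: →1(W) only, which is W, so L
n=3: →2(L), so W
n=4: →2(L), so W
n=5: →4(W) only, which is W, so L
n=6: →2(L), so W
n=7: →6(W) only, which is W, so L
n=8: →7(L), so W
n=9: →3(W), 8(W) — all W, so L
n=10: →5(L), so W
n=11: →10(W) only, which is W, so L
n=12: →11(L), so W
n=13: →12(W) only, which is W, so L
n=14: →7(L), so W
n=15: →5(L), so W
n=16: →8(W), 15(W) — all W, so L
n=17: →16(L), so W
n=18: →9(L), so W
n=19: →18(W) only, which is W, so L
n=20: →19(L), so W
n=21: →7(L), so W
n=22: →11(L), so W
n=23: →22(W) only, which is W, so L
n=24: →23(L), so W
n=25: →24(W) only, which is W, so L
n=26: →13(L), so W
n=27: →9(L), so W
n=28: →14(W), 27(W) — all W, so L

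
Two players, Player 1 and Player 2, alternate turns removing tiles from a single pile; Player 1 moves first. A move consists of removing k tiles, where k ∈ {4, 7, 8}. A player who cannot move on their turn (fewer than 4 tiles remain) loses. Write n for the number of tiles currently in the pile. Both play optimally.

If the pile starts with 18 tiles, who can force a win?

Label each position W (a win for the player to move) or L (a loss). A position with no legal move is L; any other position is W exactly when some move reaches an L, and L when every move reaches a W.
n=0: no move → L
n=1: no move → L
n=2: no move → L
n=3: no move → L
n=4: →0(L), so W
n=5: →1(L), so W
n=6: →2(L), so W
n=7: →3(L), so W
n=8: →1(L), so W
n=9: →2(L), so W
n=10: →3(L), so W
n=11: →3(L), so W
n=12: →8(W), 5(W), 4(W) — all W, so L
n=13: →9(W), 6(W), 5(W) — all W, so L
n=14: →10(W), 7(W), 6(W) — all W, so L
n=15: →11(W), 8(W), 7(W) — all W, so L
n=16: →12(L), so W
n=17: →13(L), so W
n=18: →14(L), so W
From 18 Player 1 can remove 4, leaving 14, reaching an L position.

Player 1 wins.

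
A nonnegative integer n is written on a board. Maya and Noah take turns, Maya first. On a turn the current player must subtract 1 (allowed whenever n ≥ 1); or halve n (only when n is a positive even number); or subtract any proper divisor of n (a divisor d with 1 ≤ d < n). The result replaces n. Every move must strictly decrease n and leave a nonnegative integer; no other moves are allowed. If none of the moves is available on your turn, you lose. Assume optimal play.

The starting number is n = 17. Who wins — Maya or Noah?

Noah wins.

Positions with no move are L. A position that does have a move is losing for the player to move precisely when every available move leads to a winning position for the opponent. Fill in the labels:
n=0: no move → L
n=1: →0(L), so W
n=2: →1(W) only, which is W, so L
n=3: →2(L), so W
n=4: →2(L), so W
n=5: →4(W) only, which is W, so L
n=6: →5(L), so W
n=7: →6(W) only, which is W, so L
n=8: →7(L), so W
n=9: →6(W), 8(W) — all W, so L
n=10: →5(L), so W
n=11: →10(W) only, which is W, so L
n=12: →9(L), so W
n=13: →12(W) only, which is W, so L
n=14: →7(L), so W
n=15: →10(W), 12(W), 14(W) — all W, so L
n=16: →15(L), so W
n=17: →16(W) only, which is W, so L
The starting position 17 is L: whatever Maya does, the opponent receives a W position.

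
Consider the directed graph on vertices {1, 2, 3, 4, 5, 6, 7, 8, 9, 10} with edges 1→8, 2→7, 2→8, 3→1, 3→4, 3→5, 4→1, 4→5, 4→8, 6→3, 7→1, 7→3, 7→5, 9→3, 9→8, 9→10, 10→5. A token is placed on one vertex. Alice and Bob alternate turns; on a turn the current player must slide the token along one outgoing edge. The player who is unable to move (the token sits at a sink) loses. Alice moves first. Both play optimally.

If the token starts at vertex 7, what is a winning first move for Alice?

Compute win/loss labels from the base case upward. A position with no move is L. Any other position is W if it can reach an L in one move, else L.
Every edge goes from a vertex to one that appears earlier in the order 5, 8, 10, 1, 4, 3, 7, 2, 9, 6, so processing vertices in that order labels each vertex after all of its successors.
5: no outgoing edge → L
8: no outgoing edge → L
10: →5(L), so W
1: →8(L), so W
4: →8(L), so W
3: →5(L), so W
7: →5(L), so W
2: →8(L), so W
9: →8(L), so W
6: →3(W) only, which is W, so L
From 7, the L positions reachable in one move are: 5.

Move to 5.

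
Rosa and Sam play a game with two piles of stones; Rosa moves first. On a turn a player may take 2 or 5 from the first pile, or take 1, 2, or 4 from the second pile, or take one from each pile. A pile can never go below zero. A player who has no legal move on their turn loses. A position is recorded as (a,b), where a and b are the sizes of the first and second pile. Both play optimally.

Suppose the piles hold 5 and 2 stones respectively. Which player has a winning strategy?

Sam wins.

Compute win/loss labels from the base case upward. A position with no move is L. Any other position is W if it can reach an L in one move, else L.
No move ever increases a pile, so every position that can arise here has a ≤ 5 and b ≤ 2; it is enough to label the cells with 0 ≤ a ≤ 5 and 0 ≤ b ≤ 2.
Every move lowers a or b (never raises either), so fill the grid row by row in increasing a, and left to right within a row: each cell's successors are then already labelled.
      b=0  b=1  b=2
a=0:    L    W    W
a=1:    L    W    W
a=2:    W    W    L
a=3:    W    L    W
a=4:    L    W    W
a=5:    W    W    L
Cells with no legal move (terminal, hence L): (0,0), (1,0).
The remaining L cells, each justified by listing all of its moves:
(2,2): moves to (0,2)(W), (2,1)(W), (2,0)(W), (1,1)(W); every one is W ⇒ L
(3,1): moves to (1,1)(W), (3,0)(W), (2,0)(W); every one is W ⇒ L
(4,0): the only move is to (2,0)(W), a W ⇒ L
(5,2): moves to (3,2)(W), (0,2)(W), (5,1)(W), (5,0)(W), (4,1)(W); every one is W ⇒ L
Every other cell has at least one move into one of the L cells above, so it is W.
The starting position (5,2) is L: whatever Rosa does, the opponent receives a W position.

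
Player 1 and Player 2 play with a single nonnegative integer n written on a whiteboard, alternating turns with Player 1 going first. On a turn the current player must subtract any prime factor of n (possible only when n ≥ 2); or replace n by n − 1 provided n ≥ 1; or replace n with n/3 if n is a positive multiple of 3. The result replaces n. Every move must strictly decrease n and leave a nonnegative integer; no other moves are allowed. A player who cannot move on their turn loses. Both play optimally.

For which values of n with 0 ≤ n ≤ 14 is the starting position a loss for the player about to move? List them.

0, 4, 8, 14

Work bottom-up. With no move the player to move loses. Otherwise the position is W if at least one move leads to an L position for the opponent, and L if every move leads to a W.
n=0: no move → L
n=1: reaches L-position 0 → W
n=2: reaches L-position 0 → W
n=3: reaches L-position 0 → W
n=4: only reaches 2(W), 3(W), all W → L
n=5: reaches L-position 0 → W
n=6: reaches L-position 4 → W
n=7: reaches L-position 0 → W
n=8: only reaches 6(W), 7(W), all W → L
n=9: reaches L-position 8 → W
n=10: reaches L-position 8 → W
n=11: reaches L-position 0 → W
n=12: reaches L-position 4 → W
n=13: reaches L-position 0 → W
n=14: only reaches 7(W), 12(W), 13(W), all W → L
The losing starting values of n are exactly the entries labelled L in this table (4 of them).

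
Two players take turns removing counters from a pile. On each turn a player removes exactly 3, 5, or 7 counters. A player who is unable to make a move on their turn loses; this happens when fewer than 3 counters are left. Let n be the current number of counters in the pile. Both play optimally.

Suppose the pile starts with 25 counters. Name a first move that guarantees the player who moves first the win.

Compute win/loss labels from the base case upward. A position with no move is L. Any other position is W if it can reach an L in one move, else L.
n=0: no move → L
n=1: no move → L
n=2: no move → L
n=3: W (go to 0, an L position)
n=4: W (go to 1, an L position)
n=5: W (go to 2, an L position)
n=6: W (go to 1, an L position)
n=7: W (go to 2, an L position)
n=8: W (go to 1, an L position)
n=9: W (go to 2, an L position)
n=10: L (options 7(W), 5(W), 3(W) are all W)
n=11: L (options 8(W), 6(W), 4(W) are all W)
n=12: L (options 9(W), 7(W), 5(W) are all W)
n=13: W (go to 10, an L position)
n=14: W (go to 11, an L position)
n=15: W (go to 12, an L position)
n=16: W (go to 11, an L position)
n=17: W (go to 12, an L position)
n=18: W (go to 11, an L position)
n=19: W (go to 12, an L position)
n=20: L (options 17(W), 15(W), 13(W) are all W)
n=21: L (options 18(W), 16(W), 14(W) are all W)
n=22: L (options 19(W), 17(W), 15(W) are all W)
n=23: W (go to 20, an L position)
n=24: W (go to 21, an L position)
n=25: W (go to 22, an L position)
From 25, the L positions reachable in one move are: 22, 20. Any move reaching one of these is winning.

Remove 3, leaving 22.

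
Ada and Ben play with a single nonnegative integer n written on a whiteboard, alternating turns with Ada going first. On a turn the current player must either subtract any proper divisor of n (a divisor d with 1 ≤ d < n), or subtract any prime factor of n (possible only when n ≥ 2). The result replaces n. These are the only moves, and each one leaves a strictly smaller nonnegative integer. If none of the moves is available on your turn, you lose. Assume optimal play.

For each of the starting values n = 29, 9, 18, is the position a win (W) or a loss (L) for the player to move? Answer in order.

29: W, 9: L, 18: W

Build the W/L table. Terminal = L. A non-terminal position is W if it has a move to some L; otherwise it is L.
n=0: no move → L
n=1: no move → L
n=2: →0(L), so W
n=3: →0(L), so W
n=4: →2(W), 3(W) — all W, so L
n=5: →0(L), so W
n=6: →4(L), so W
n=7: →0(L), so W
n=8: →4(L), so W
n=9: →6(W), 8(W) — all W, so L
n=10: →9(L), so W
n=11: →0(L), so W
n=12: →9(L), so W
n=13: →0(L), so W
n=14: →7(W), 12(W), 13(W) — all W, so L
n=15: →14(L), so W
n=16: →14(L), so W
n=17: →0(L), so W
n=18: →9(L), so W
n=19: →0(L), so W
n=20: →10(W), 15(W), 16(W), 18(W), 19(W) — all W, so L
n=21: →14(L), so W
n=22: →20(L), so W
n=23: →0(L), so W
n=24: →20(L), so W
n=25: →20(L), so W
n=26: →13(W), 24(W), 25(W) — all W, so L
n=27: →26(L), so W
n=28: →14(L), so W
n=29: →0(L), so W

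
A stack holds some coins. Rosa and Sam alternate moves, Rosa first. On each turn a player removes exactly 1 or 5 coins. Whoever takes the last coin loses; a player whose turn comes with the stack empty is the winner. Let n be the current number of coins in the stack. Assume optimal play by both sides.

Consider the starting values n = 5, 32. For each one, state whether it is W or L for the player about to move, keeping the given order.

5: L, 32: W

Use the standard recursion: the mover wins at a terminal position; elsewhere, the mover wins exactly when some move hands the opponent an L position.
n=0: no move; the opponent has just taken the last coin and therefore loses → W
n=1: only reaches 0(W), which is W → L
n=2: reaches L-position 1 → W
n=3: only reaches 2(W), which is W → L
n=4: reaches L-position 3 → W
n=5: only reaches 4(W), 0(W), all W → L
n=6: reaches L-position 5 → W
n=7: only reaches 6(W), 2(W), all W → L
n=8: reaches L-position 7 → W
n=9: only reaches 8(W), 4(W), all W → L
n=10: reaches L-position 9 → W
n=11: only reaches 10(W), 6(W), all W → L
n=12: reaches L-position 11 → W
n=13: only reaches 12(W), 8(W), all W → L
n=14: reaches L-position 13 → W
n=15: only reaches 14(W), 10(W), all W → L
n=16: reaches L-position 15 → W
n=17: only reaches 16(W), 12(W), all W → L
n=18: reaches L-position 17 → W
n=19: only reaches 18(W), 14(W), all W → L
n=20: reaches L-position 19 → W
n=21: only reaches 20(W), 16(W), all W → L
n=22: reaches L-position 21 → W
n=23: only reaches 22(W), 18(W), all W → L
n=24: reaches L-position 23 → W
n=25: only reaches 24(W), 20(W), all W → L
n=26: reaches L-position 25 → W
n=27: only reaches 26(W), 22(W), all W → L
n=28: reaches L-position 27 → W
n=29: only reaches 28(W), 24(W), all W → L
n=30: reaches L-position 29 → W
n=31: only reaches 30(W), 26(W), all W → L
n=32: reaches L-position 31 → W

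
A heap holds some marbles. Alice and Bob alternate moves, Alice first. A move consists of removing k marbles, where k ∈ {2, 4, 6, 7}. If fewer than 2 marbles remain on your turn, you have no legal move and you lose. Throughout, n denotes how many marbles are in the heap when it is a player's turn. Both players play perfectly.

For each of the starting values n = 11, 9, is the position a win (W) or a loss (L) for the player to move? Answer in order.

Label each position W (a win for the player to move) or L (a loss). A position with no legal move is L; any other position is W exactly when some move reaches an L, and L when every move reaches a W.
n=0: no move → L
n=1: no move → L
n=2: W (go to 0, an L position)
n=3: W (go to 1, an L position)
n=4: W (go to 0, an L position)
n=5: W (go to 1, an L position)
n=6: W (go to 0, an L position)
n=7: W (go to 1, an L position)
n=8: W (go to 1, an L position)
n=9: L (options 7(W), 5(W), 3(W), 2(W) are all W)
n=10: L (options 8(W), 6(W), 4(W), 3(W) are all W)
n=11: W (go to 9, an L position)

11: W, 9: L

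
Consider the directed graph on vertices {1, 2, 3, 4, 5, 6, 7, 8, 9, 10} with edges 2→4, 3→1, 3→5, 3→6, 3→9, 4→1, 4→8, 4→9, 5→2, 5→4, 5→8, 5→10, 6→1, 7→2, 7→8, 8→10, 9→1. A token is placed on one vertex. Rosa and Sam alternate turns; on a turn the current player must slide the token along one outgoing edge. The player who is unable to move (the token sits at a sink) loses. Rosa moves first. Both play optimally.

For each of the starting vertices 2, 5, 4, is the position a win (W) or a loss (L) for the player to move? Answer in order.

Use the standard recursion: the mover loses at a terminal position; elsewhere, the mover wins exactly when some move hands the opponent an L position.
Every edge goes from a vertex to one that appears earlier in the order 10, 1, 8, 9, 4, 2, 7, 5, 6, 3, so processing vertices in that order labels each vertex after all of its successors.
10: no outgoing edge → L
1: no outgoing edge → L
8: reaches L-position 10 → W
9: reaches L-position 1 → W
4: reaches L-position 1 → W
2: only reaches 4(W), which is W → L
7: reaches L-position 2 → W
5: reaches L-position 2 → W
6: reaches L-position 1 → W
3: reaches L-position 1 → W

2: L, 5: W, 4: W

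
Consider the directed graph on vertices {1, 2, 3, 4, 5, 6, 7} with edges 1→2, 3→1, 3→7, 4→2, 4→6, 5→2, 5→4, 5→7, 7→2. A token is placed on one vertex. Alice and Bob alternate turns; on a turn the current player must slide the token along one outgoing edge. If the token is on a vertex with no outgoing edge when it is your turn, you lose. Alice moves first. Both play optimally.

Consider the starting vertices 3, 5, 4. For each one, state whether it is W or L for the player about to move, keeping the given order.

Positions with no move are L. A position that does have a move is losing for the player to move precisely when every available move leads to a winning position for the opponent. Fill in the labels:
Every edge goes from a vertex to one that appears earlier in the order 2, 6, 7, 4, 1, 3, 5, so processing vertices in that order labels each vertex after all of its successors.
2: no outgoing edge → L
6: no outgoing edge → L
7: W (go to 2, an L position)
4: W (go to 6, an L position)
1: W (go to 2, an L position)
3: L (options 1(W), 7(W) are all W)
5: W (go to 2, an L position)

3: L, 5: W, 4: W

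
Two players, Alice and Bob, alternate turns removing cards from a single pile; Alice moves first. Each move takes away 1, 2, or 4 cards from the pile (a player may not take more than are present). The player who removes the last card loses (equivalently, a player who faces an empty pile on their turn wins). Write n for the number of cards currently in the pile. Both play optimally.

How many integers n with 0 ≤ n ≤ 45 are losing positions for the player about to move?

Classify positions by backward induction: terminal positions (no move available) are W. From any other position, the mover wins iff some move reaches an L.
n=0: no move; the opponent has just taken the last card and therefore loses → W
n=1: →0(W) only, which is W, so L
n=2: →1(L), so W
n=3: →1(L), so W
n=4: →3(W), 2(W), 0(W) — all W, so L
n=5: →4(L), so W
n=6: →4(L), so W
n=7: →6(W), 5(W), 3(W) — all W, so L
n=8: →7(L), so W
n=9: →7(L), so W
n=10: →9(W), 8(W), 6(W) — all W, so L
n=11: →10(L), so W
n=12: →10(L), so W
n=13: →12(W), 11(W), 9(W) — all W, so L
n=14: →13(L), so W
n=15: →13(L), so W
n=16: →15(W), 14(W), 12(W) — all W, so L
n=17: →16(L), so W
n=18: →16(L), so W
n=19: →18(W), 17(W), 15(W) — all W, so L
n=20: →19(L), so W
n=21: →19(L), so W
n=22: →21(W), 20(W), 18(W) — all W, so L
n=23: →22(L), so W
n=24: →22(L), so W
n=25: →24(W), 23(W), 21(W) — all W, so L
n=26: →25(L), so W
n=27: →25(L), so W
n=28: →27(W), 26(W), 24(W) — all W, so L
n=29: →28(L), so W
n=30: →28(L), so W
n=31: →30(W), 29(W), 27(W) — all W, so L
n=32: →31(L), so W
n=33: →31(L), so W
n=34: →33(W), 32(W), 30(W) — all W, so L
n=35: →34(L), so W
n=36: →34(L), so W
n=37: →36(W), 35(W), 33(W) — all W, so L
n=38: →37(L), so W
n=39: →37(L), so W
n=40: →39(W), 38(W), 36(W) — all W, so L
n=41: →40(L), so W
n=42: →40(L), so W
n=43: →42(W), 41(W), 39(W) — all W, so L
n=44: →43(L), so W
n=45: →43(L), so W
L entries with 0 ≤ n ≤ 45: n = 1, 4, 7, 10, 13, 16, 19, 22, 25, 28, 31, 34, 37, 40, 43; that makes 15.

15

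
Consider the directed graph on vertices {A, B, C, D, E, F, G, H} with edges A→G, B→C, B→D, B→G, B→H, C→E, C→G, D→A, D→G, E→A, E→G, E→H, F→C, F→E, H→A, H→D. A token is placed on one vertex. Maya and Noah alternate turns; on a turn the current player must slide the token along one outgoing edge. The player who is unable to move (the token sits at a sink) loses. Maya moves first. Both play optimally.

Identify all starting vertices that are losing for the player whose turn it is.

Label each position W (a win for the player to move) or L (a loss). A position with no legal move is L; any other position is W exactly when some move reaches an L, and L when every move reaches a W.
Every edge goes from a vertex to one that appears earlier in the order G, A, D, H, E, C, F, B, so processing vertices in that order labels each vertex after all of its successors.
G: no outgoing edge → L
A: W (go to G, an L position)
D: W (go to G, an L position)
H: L (options D(W), A(W) are all W)
E: W (go to H, an L position)
C: W (go to G, an L position)
F: L (options C(W), E(W) are all W)
B: W (go to H, an L position)
Reading off the rows marked L gives the requested list; there are 3 such vertices.

F, G, H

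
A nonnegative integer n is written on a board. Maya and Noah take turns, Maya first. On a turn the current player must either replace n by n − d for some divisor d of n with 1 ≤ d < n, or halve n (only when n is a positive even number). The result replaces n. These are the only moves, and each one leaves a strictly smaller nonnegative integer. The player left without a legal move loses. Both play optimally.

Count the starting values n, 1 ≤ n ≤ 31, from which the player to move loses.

16

Compute win/loss labels from the base case upward. A position with no move is L. Any other position is W if it can reach an L in one move, else L.
n=0: no move → L
n=1: no move → L
n=2: can move to 1, which is L ⇒ W
n=3: the only move is to 2(W), a W ⇒ L
n=4: can move to 3, which is L ⇒ W
n=5: the only move is to 4(W), a W ⇒ L
n=6: can move to 3, which is L ⇒ W
n=7: the only move is to 6(W), a W ⇒ L
n=8: can move to 7, which is L ⇒ W
n=9: moves to 6(W), 8(W); every one is W ⇒ L
n=10: can move to 5, which is L ⇒ W
n=11: the only move is to 10(W), a W ⇒ L
n=12: can move to 9, which is L ⇒ W
n=13: the only move is to 12(W), a W ⇒ L
n=14: can move to 7, which is L ⇒ W
n=15: moves to 10(W), 12(W), 14(W); every one is W ⇒ L
n=16: can move to 15, which is L ⇒ W
n=17: the only move is to 16(W), a W ⇒ L
n=18: can move to 9, which is L ⇒ W
n=19: the only move is to 18(W), a W ⇒ L
n=20: can move to 15, which is L ⇒ W
n=21: moves to 14(W), 18(W), 20(W); every one is W ⇒ L
n=22: can move to 11, which is L ⇒ W
n=23: the only move is to 22(W), a W ⇒ L
n=24: can move to 21, which is L ⇒ W
n=25: moves to 20(W), 24(W); every one is W ⇒ L
n=26: can move to 13, which is L ⇒ W
n=27: moves to 18(W), 24(W), 26(W); every one is W ⇒ L
n=28: can move to 21, which is L ⇒ W
n=29: the only move is to 28(W), a W ⇒ L
n=30: can move to 15, which is L ⇒ W
n=31: the only move is to 30(W), a W ⇒ L
L entries with 1 ≤ n ≤ 31 (n=0 is outside the asked range and is not counted): n = 1, 3, 5, 7, 9, 11, 13, 15, 17, 19, 21, 23, 25, 27, 29, 31; that makes 16.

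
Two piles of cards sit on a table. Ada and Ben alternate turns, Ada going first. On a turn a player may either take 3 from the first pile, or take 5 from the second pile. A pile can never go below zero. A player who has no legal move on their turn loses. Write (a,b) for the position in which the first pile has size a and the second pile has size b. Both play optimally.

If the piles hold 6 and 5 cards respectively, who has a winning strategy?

Ada wins.

Label each position W (a win for the player to move) or L (a loss). A position with no legal move is L; any other position is W exactly when some move reaches an L, and L when every move reaches a W.
No move ever increases a pile, so every position that can arise here has a ≤ 6 and b ≤ 5; it is enough to label the cells with 0 ≤ a ≤ 6 and 0 ≤ b ≤ 5.
Every move lowers a or b (never raises either), so fill the grid row by row in increasing a, and left to right within a row: each cell's successors are then already labelled.
      b=0  b=1  b=2  b=3  b=4  b=5
a=0:    L    L    L    L    L    W
a=1:    L    L    L    L    L    W
a=2:    L    L    L    L    L    W
a=3:    W    W    W    W    W    L
a=4:    W    W    W    W    W    L
a=5:    W    W    W    W    W    L
a=6:    L    L    L    L    L    W
Cells with no legal move (terminal, hence L): (0,0), (0,1), (0,2), (0,3), (0,4), (1,0), (1,1), (1,2), (1,3), (1,4), (2,0), (2,1), (2,2), (2,3), (2,4).
The remaining L cells, each justified by listing all of its moves:
(3,5): →(0,5)(W), (3,0)(W) — all W, so L
(4,5): →(1,5)(W), (4,0)(W) — all W, so L
(5,5): →(2,5)(W), (5,0)(W) — all W, so L
(6,0): →(3,0)(W) only, which is W, so L
(6,1): →(3,1)(W) only, which is W, so L
(6,2): →(3,2)(W) only, which is W, so L
(6,3): →(3,3)(W) only, which is W, so L
(6,4): →(3,4)(W) only, which is W, so L
Every other cell has at least one move into one of the L cells above, so it is W.
The starting position (6,5) is W: Ada should move to (3,5), handing over an L position.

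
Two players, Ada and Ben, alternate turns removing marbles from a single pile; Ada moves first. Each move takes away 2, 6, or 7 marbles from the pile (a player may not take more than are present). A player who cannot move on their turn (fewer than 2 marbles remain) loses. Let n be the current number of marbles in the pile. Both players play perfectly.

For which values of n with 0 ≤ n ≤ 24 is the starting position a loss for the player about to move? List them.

0, 1, 4, 5, 9, 13, 14, 17, 18, 22

Build the W/L table. Terminal = L. A non-terminal position is W if it has a move to some L; otherwise it is L.
n=0: no move → L
n=1: no move → L
n=2: W (go to 0, an L position)
n=3: W (go to 1, an L position)
n=4: L (sole option 2(W) is W)
n=5: L (sole option 3(W) is W)
n=6: W (go to 4, an L position)
n=7: W (go to 5, an L position)
n=8: W (go to 1, an L position)
n=9: L (options 7(W), 3(W), 2(W) are all W)
n=10: W (go to 4, an L position)
n=11: W (go to 9, an L position)
n=12: W (go to 5, an L position)
n=13: L (options 11(W), 7(W), 6(W) are all W)
n=14: L (options 12(W), 8(W), 7(W) are all W)
n=15: W (go to 13, an L position)
n=16: W (go to 14, an L position)
n=17: L (options 15(W), 11(W), 10(W) are all W)
n=18: L (options 16(W), 12(W), 11(W) are all W)
n=19: W (go to 17, an L position)
n=20: W (go to 18, an L position)
n=21: W (go to 14, an L position)
n=22: L (options 20(W), 16(W), 15(W) are all W)
n=23: W (go to 17, an L position)
n=24: W (go to 22, an L position)
The losing starting values of n are exactly the entries labelled L in this table (10 of them).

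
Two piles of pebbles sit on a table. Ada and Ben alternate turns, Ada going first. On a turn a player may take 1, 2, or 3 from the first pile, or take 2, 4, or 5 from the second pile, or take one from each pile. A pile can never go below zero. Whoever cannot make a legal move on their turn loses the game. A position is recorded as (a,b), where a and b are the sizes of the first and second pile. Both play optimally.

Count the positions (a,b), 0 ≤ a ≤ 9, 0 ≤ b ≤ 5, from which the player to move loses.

Build the W/L table. Terminal = L. A non-terminal position is W if it has a move to some L; otherwise it is L.
Every move lowers a or b (never raises either), so fill the grid row by row in increasing a, and left to right within a row: each cell's successors are then already labelled.
      b=0  b=1  b=2  b=3  b=4  b=5
a=0:    L    L    W    W    W    W
a=1:    W    W    W    L    L    W
a=2:    W    W    L    W    W    W
a=3:    W    W    W    W    W    L
a=4:    L    L    W    W    W    W
a=5:    W    W    W    L    L    W
a=6:    W    W    L    W    W    W
a=7:    W    W    W    W    W    L
a=8:    L    L    W    W    W    W
a=9:    W    W    W    L    L    W
Cells with no legal move (terminal, hence L): (0,0), (0,1).
The remaining L cells, each justified by listing all of its moves:
(1,3): only reaches (0,3)(W), (1,1)(W), (0,2)(W), all W → L
(1,4): only reaches (0,4)(W), (1,2)(W), (1,0)(W), (0,3)(W), all W → L
(2,2): only reaches (1,2)(W), (0,2)(W), (2,0)(W), (1,1)(W), all W → L
(3,5): only reaches (2,5)(W), (1,5)(W), (0,5)(W), (3,3)(W), (3,1)(W), (3,0)(W), (2,4)(W), all W → L
(4,0): only reaches (3,0)(W), (2,0)(W), (1,0)(W), all W → L
(4,1): only reaches (3,1)(W), (2,1)(W), (1,1)(W), (3,0)(W), all W → L
(5,3): only reaches (4,3)(W), (3,3)(W), (2,3)(W), (5,1)(W), (4,2)(W), all W → L
(5,4): only reaches (4,4)(W), (3,4)(W), (2,4)(W), (5,2)(W), (5,0)(W), (4,3)(W), all W → L
(6,2): only reaches (5,2)(W), (4,2)(W), (3,2)(W), (6,0)(W), (5,1)(W), all W → L
(7,5): only reaches (6,5)(W), (5,5)(W), (4,5)(W), (7,3)(W), (7,1)(W), (7,0)(W), (6,4)(W), all W → L
(8,0): only reaches (7,0)(W), (6,0)(W), (5,0)(W), all W → L
(8,1): only reaches (7,1)(W), (6,1)(W), (5,1)(W), (7,0)(W), all W → L
(9,3): only reaches (8,3)(W), (7,3)(W), (6,3)(W), (9,1)(W), (8,2)(W), all W → L
(9,4): only reaches (8,4)(W), (7,4)(W), (6,4)(W), (9,2)(W), (9,0)(W), (8,3)(W), all W → L
Every other cell has at least one move into one of the L cells above, so it is W.
L cells per row: a=0: 2, a=1: 2, a=2: 1, a=3: 1, a=4: 2, a=5: 2, a=6: 1, a=7: 1, a=8: 2, a=9: 2; total 16.

16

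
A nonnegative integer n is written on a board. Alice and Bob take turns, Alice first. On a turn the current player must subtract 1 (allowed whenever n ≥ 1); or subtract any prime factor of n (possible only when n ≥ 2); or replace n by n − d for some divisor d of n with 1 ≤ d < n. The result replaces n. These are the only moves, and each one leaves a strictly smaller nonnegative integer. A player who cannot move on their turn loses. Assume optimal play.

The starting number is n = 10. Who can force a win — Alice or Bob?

Build the W/L table. Terminal = L. A non-terminal position is W if it has a move to some L; otherwise it is L.
n=0: no move → L
n=1: reaches L-position 0 → W
n=2: reaches L-position 0 → W
n=3: reaches L-position 0 → W
n=4: only reaches 2(W), 3(W), all W → L
n=5: reaches L-position 0 → W
n=6: reaches L-position 4 → W
n=7: reaches L-position 0 → W
n=8: reaches L-position 4 → W
n=9: only reaches 6(W), 8(W), all W → L
n=10: reaches L-position 9 → W
The starting position 10 is W: Alice should move to 9, handing over an L position.

Alice wins.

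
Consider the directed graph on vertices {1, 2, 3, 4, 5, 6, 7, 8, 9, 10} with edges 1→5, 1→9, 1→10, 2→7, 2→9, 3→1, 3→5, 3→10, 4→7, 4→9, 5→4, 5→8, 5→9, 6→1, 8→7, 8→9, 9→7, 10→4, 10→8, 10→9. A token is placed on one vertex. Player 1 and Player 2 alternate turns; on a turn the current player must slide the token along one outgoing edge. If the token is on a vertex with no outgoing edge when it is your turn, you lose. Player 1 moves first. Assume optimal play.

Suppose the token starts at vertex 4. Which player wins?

Build the W/L table. Terminal = L. A non-terminal position is W if it has a move to some L; otherwise it is L.
Every edge goes from a vertex to one that appears earlier in the order 7, 9, 4, 8, 5, 10, 1, 2, 3, 6, so processing vertices in that order labels each vertex after all of its successors.
7: no outgoing edge → L
9: →7(L), so W
4: →7(L), so W
8: →7(L), so W
5: →8(W), 4(W), 9(W) — all W, so L
10: →8(W), 4(W), 9(W) — all W, so L
1: →10(L), so W
2: →7(L), so W
3: →10(L), so W
6: →1(W) only, which is W, so L
The starting position 4 is W: Player 1 should move to 7, handing over an L position.

Player 1 wins.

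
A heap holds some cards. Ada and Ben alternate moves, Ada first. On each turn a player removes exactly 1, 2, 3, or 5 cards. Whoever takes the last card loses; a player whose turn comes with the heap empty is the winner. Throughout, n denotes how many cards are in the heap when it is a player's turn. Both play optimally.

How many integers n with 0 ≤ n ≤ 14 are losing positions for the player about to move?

Positions with no move are W. A position that does have a move is losing for the player to move precisely when every available move leads to a winning position for the opponent. Fill in the labels:
n=0: no move; the opponent has just taken the last card and therefore loses → W
n=1: →0(W) only, which is W, so L
n=2: →1(L), so W
n=3: →1(L), so W
n=4: →1(L), so W
n=5: →4(W), 3(W), 2(W), 0(W) — all W, so L
n=6: →5(L), so W
n=7: →5(L), so W
n=8: →5(L), so W
n=9: →8(W), 7(W), 6(W), 4(W) — all W, so L
n=10: →9(L), so W
n=11: →9(L), so W
n=12: →9(L), so W
n=13: →12(W), 11(W), 10(W), 8(W) — all W, so L
n=14: →13(L), so W
L entries with 0 ≤ n ≤ 14: n = 1, 5, 9, 13; that makes 4.

4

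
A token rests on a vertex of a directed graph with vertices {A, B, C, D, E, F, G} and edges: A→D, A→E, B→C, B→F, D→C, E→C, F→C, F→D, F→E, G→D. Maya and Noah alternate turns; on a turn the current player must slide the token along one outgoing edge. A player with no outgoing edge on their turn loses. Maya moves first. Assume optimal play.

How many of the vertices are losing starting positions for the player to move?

Use the standard recursion: the mover loses at a terminal position; elsewhere, the mover wins exactly when some move hands the opponent an L position.
Every edge goes from a vertex to one that appears earlier in the order C, E, D, F, B, G, A, so processing vertices in that order labels each vertex after all of its successors.
C: no outgoing edge → L
E: →C(L), so W
D: →C(L), so W
F: →C(L), so W
B: →C(L), so W
G: →D(W) only, which is W, so L
A: →D(W), E(W) — all W, so L
The L vertices are A, C, G; that is 3 in all.

3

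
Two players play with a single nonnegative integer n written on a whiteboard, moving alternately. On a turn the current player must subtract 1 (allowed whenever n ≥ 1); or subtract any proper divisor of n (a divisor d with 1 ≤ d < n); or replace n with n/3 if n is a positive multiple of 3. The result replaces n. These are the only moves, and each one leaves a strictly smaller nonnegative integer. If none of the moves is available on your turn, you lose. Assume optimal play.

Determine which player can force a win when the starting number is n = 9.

The second player wins.

Use the standard recursion: the mover loses at a terminal position; elsewhere, the mover wins exactly when some move hands the opponent an L position.
n=0: no move → L
n=1: reaches L-position 0 → W
n=2: only reaches 1(W), which is W → L
n=3: reaches L-position 2 → W
n=4: reaches L-position 2 → W
n=5: only reaches 4(W), which is W → L
n=6: reaches L-position 2 → W
n=7: only reaches 6(W), which is W → L
n=8: reaches L-position 7 → W
n=9: only reaches 3(W), 6(W), 8(W), all W → L
The starting position 9 is L: whatever the player to move does, the opponent receives a W position.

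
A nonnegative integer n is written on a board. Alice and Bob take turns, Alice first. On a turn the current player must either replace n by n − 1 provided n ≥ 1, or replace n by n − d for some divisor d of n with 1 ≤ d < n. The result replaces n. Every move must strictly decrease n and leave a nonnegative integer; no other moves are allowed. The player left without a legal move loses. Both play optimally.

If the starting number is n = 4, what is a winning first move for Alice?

Move to 2.

Classify positions by backward induction: terminal positions (no move available) are L. From any other position, the mover wins iff some move reaches an L.
n=0: no move → L
n=1: reaches L-position 0 → W
n=2: only reaches 1(W), which is W → L
n=3: reaches L-position 2 → W
n=4: reaches L-position 2 → W
From 4, the L positions reachable in one move are: 2.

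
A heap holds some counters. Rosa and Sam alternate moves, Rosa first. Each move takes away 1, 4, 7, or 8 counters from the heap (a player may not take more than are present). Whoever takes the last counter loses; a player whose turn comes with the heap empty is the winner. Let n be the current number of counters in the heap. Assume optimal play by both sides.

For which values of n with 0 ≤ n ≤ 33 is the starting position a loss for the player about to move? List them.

Use the standard recursion: the mover wins at a terminal position; elsewhere, the mover wins exactly when some move hands the opponent an L position.
n=0: no move; the opponent has just taken the last counter and therefore loses → W
n=1: L (sole option 0(W) is W)
n=2: W (go to 1, an L position)
n=3: L (sole option 2(W) is W)
n=4: W (go to 3, an L position)
n=5: W (go to 1, an L position)
n=6: L (options 5(W), 2(W) are all W)
n=7: W (go to 6, an L position)
n=8: W (go to 1, an L position)
n=9: W (go to 1, an L position)
n=10: W (go to 6, an L position)
n=11: W (go to 3, an L position)
n=12: L (options 11(W), 8(W), 5(W), 4(W) are all W)
n=13: W (go to 12, an L position)
n=14: W (go to 6, an L position)
n=15: L (options 14(W), 11(W), 8(W), 7(W) are all W)
n=16: W (go to 15, an L position)
n=17: L (options 16(W), 13(W), 10(W), 9(W) are all W)
n=18: W (go to 17, an L position)
n=19: W (go to 15, an L position)
n=20: W (go to 12, an L position)
n=21: W (go to 17, an L position)
n=22: W (go to 15, an L position)
n=23: W (go to 15, an L position)
n=24: W (go to 17, an L position)
n=25: W (go to 17, an L position)
n=26: L (options 25(W), 22(W), 19(W), 18(W) are all W)
n=27: W (go to 26, an L position)
n=28: L (options 27(W), 24(W), 21(W), 20(W) are all W)
n=29: W (go to 28, an L position)
n=30: W (go to 26, an L position)
n=31: L (options 30(W), 27(W), 24(W), 23(W) are all W)
n=32: W (go to 31, an L position)
n=33: W (go to 26, an L position)
Reading off the rows marked L gives the requested list; there are 9 such values of n.

1, 3, 6, 12, 15, 17, 26, 28, 31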